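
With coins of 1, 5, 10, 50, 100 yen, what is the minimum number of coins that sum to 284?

10

Use the largest denomination that fits, subtract, and repeat.
284 − 2×100→84 − 1×50→34 − 3×10→4 − 4×1→0
Total coins = 2 + 1 + 3 + 4 = 10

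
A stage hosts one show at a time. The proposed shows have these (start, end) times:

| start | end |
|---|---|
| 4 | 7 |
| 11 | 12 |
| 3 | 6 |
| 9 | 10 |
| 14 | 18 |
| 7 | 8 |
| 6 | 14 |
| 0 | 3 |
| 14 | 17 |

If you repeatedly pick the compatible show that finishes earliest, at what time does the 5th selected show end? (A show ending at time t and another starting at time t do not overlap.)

12

Order by finish time; keep every interval that doesn't clash with the previous kept one.
By end time: (0,3), (3,6), (4,7), (7,8), (9,10), (11,12), (6,14), (14,17), (14,18).
Pick (0,3); next start ≥ 3 → (3,6); next start ≥ 6 → (7,8); next start ≥ 8 → (9,10); next start ≥ 10 → (11,12); next start ≥ 12 → (14,17).
Selected: (0,3) (3,6) (7,8) (9,10) (11,12) (14,17)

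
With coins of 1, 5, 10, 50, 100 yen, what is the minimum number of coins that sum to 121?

4

Use the largest denomination that fits, subtract, and repeat.
121 = 1×100 + 2×10 + 1×1
Total coins = 1 + 2 + 1 = 4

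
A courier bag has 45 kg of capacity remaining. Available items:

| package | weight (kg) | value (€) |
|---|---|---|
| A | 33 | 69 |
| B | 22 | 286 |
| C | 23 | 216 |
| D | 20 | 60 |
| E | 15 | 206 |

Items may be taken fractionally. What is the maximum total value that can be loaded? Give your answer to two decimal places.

Ratios (sorted): E 13.73, B 13.00, C 9.39, D 3.00, A 2.09
take E (15 @ 206); take B (22 @ 286); take 8/23 of C → 75.13. Capacity used 45/45.
Total value = 567.13

567.13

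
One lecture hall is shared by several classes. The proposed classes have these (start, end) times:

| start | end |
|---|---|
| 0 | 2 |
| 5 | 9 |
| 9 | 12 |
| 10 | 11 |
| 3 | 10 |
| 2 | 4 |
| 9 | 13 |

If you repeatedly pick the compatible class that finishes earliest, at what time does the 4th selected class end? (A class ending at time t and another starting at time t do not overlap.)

11

Sort by end time and greedily take each interval whose start is ≥ the last chosen end.
By end time: (0,2), (2,4), (5,9), (3,10), (10,11), (9,12), (9,13).
Pick (0,2); next start ≥ 2 → (2,4); next start ≥ 4 → (5,9); next start ≥ 9 → (10,11).
Selected: (0,2) (2,4) (5,9) (10,11)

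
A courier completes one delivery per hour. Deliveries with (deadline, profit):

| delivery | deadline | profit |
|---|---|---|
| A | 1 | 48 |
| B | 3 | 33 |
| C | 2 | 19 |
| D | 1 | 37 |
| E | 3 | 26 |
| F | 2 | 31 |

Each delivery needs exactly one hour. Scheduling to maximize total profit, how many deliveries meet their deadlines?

3

Take jobs in profit order; each goes to the latest open slot no later than its deadline.
Profit order: A=48 D=37 B=33 F=31 E=26 C=19
Assign: A→slot 1, D skipped, B→slot 3, F→slot 2, E skipped, C skipped.
Slots: [1:A] [2:F] [3:B]
3 of 6 scheduled.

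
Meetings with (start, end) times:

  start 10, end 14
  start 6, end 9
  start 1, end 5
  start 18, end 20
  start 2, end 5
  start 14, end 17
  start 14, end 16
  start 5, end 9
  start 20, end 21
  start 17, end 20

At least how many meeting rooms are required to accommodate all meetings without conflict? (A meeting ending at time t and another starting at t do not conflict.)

Events (time:±→running): 1:+→1 2:+→2 … peak 2.

2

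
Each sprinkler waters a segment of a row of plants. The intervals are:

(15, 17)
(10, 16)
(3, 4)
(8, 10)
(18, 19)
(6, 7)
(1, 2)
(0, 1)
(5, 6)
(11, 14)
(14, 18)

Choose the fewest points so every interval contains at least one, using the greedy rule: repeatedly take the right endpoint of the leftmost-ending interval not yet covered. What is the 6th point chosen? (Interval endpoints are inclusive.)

Process intervals by earliest right end; each time one isn't hit yet, stab at its right endpoint.
Sorted: [0,1] [1,2] [3,4] [5,6] [6,7] [8,10] [11,14] [10,16] [15,17] [14,18] [18,19]
{[0,1],[1,2]} hit by 1; {[3,4]} hit by 4; {[5,6],[6,7]} hit by 6; {[8,10]} hit by 10; {[11,14],[10,16]} hit by 14; {[15,17],[14,18]} hit by 17; {[18,19]} hit by 19.
Points: 1, 4, 6, 10, 14, 17, 19 (7 total).

17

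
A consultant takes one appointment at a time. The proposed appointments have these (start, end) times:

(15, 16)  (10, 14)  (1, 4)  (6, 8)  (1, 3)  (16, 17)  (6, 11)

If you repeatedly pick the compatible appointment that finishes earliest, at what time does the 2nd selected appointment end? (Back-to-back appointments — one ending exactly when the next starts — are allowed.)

8

Sorted by end: (1,3)  (1,4)  (6,8)  (6,11)  (10,14)  (15,16)  (16,17)
take (1,3); take (6,8); take (10,14); take (15,16); take (16,17).
Selected: (1,3) (6,8) (10,14) (15,16) (16,17)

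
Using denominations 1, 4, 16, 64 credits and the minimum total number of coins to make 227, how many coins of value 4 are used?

Use the largest denomination that fits, subtract, and repeat.
227 − 3×64→35 − 2×16→3 − 3×1→0
Count of 4: 0

0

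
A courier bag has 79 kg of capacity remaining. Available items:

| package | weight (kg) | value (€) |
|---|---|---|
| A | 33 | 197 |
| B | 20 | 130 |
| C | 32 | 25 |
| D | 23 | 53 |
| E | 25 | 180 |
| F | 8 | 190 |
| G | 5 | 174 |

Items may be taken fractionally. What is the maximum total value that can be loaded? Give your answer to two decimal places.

799.36

Order: G (174/5=34.80) > F (190/8=23.75) > E (180/25=7.20) > B (130/20=6.50) > A (197/33=5.97) > D (53/23=2.30) > C (25/32=0.78)
Fill: take G (5 @ 174) → take F (8 @ 190) → take E (25 @ 180) → take B (20 @ 130) → take 21/33 of A → 125.36; 79/79 used.
Total value = 799.36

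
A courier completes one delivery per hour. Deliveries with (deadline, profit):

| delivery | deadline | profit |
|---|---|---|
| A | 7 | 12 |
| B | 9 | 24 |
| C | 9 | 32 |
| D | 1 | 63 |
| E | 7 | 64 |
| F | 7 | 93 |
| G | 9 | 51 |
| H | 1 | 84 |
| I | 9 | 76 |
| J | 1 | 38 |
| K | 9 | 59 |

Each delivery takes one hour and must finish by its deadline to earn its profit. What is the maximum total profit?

495

Sort by profit descending; place each in the latest free slot ≤ its deadline.
Profit order: F=93 H=84 I=76 E=64 D=63 K=59 G=51 J=38 C=32 B=24 A=12
Assign: F→slot 7, H→slot 1, I→slot 9, E→slot 6, D skipped, K→slot 8, G→slot 5, J skipped, C→slot 4, B→slot 3, A→slot 2.
Slots: [1:H] [2:A] [3:B] [4:C] [5:G] [6:E] [7:F] [8:K] [9:I]
Profit = 84 + 12 + 24 + 32 + 51 + 64 + 93 + 59 + 76 = 495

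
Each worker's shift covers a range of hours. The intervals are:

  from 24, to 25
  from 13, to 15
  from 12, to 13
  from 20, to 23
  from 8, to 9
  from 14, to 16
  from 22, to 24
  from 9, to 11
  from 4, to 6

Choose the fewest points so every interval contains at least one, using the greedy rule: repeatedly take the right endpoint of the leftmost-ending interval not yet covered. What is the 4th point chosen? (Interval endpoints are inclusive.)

Process intervals by earliest right end; each time one isn't hit yet, stab at its right endpoint.
By right end: [4,6]  [8,9]  [9,11]  [12,13]  [13,15]  [14,16]  [20,23]  [22,24]  [24,25]
[4,6] uncovered → point at 6; [8,9] uncovered → point at 9; [12,13] uncovered → point at 13; [14,16] uncovered → point at 16; [20,23] uncovered → point at 23; [24,25] uncovered → point at 25.
Points: 6, 9, 13, 16, 23, 25 (6 total).

16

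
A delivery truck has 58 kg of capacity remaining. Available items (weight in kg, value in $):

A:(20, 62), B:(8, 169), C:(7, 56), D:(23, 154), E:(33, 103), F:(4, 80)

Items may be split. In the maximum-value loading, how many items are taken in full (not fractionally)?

4

Sort by value per unit weight and fill in that order.
Order: B (169/8=21.12) > F (80/4=20.00) > C (56/7=8.00) > D (154/23=6.70) > E (103/33=3.12) > A (62/20=3.10)
Fill: take B (8 @ 169) → take F (4 @ 80) → take C (7 @ 56) → take D (23 @ 154) → take 16/33 of E → 49.94; 58/58 used.
4 item(s) taken whole; one partial (take 16/33 of E).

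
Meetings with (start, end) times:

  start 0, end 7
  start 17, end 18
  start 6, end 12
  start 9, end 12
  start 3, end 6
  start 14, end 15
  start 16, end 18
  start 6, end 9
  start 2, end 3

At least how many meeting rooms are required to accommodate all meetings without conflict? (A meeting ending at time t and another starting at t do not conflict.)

starts: [0, 2, 3, 6, 6, 9, 14, 16, 17]
ends:   [3, 6, 7, 9, 12, 12, 15, 18, 18]
s0→1 s2→2 e3→1 s3→2 e6→1 s6→2 s6→3  — peak 3.

3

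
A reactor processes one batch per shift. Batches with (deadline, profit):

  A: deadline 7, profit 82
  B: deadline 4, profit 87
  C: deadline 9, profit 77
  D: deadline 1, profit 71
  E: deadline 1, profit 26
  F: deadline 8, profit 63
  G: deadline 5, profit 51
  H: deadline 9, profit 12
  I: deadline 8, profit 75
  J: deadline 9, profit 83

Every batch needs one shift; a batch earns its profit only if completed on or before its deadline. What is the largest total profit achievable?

601

By profit: B(d4,87), J(d9,83), A(d7,82), C(d9,77), I(d8,75), D(d1,71), F(d8,63), G(d5,51), E(d1,26), H(d9,12)
B→slot 4; J→slot 9; A→slot 7; C→slot 8; I→slot 6; D→slot 1; F→slot 5; G→slot 3; E skipped; H→slot 2.
Profit = 71 + 12 + 51 + 87 + 63 + 75 + 82 + 77 + 83 = 601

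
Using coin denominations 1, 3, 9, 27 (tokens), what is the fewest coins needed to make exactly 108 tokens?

4

Greedy: take as many of the largest coin as possible, then repeat with the remainder.
108 = 4×27
Total coins = 4 = 4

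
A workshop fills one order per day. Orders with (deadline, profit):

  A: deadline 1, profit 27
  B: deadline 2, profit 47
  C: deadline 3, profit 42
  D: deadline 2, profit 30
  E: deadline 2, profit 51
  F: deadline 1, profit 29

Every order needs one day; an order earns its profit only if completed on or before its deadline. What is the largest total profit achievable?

140

Sort by profit descending; place each in the latest free slot ≤ its deadline.
Profit order: E=51 B=47 C=42 D=30 F=29 A=27
Assign: E→slot 2, B→slot 1, C→slot 3, D skipped, F skipped, A skipped.
Slots: [1:B] [2:E] [3:C]
Profit = 47 + 51 + 42 = 140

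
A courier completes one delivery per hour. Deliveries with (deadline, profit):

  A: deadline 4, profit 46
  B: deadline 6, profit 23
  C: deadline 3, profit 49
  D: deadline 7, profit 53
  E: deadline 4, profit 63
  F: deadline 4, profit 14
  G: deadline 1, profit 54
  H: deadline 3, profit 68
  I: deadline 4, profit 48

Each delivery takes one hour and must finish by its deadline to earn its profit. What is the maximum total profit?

310

Take jobs in profit order; each goes to the latest open slot no later than its deadline.
By profit: H(d3,68), E(d4,63), G(d1,54), D(d7,53), C(d3,49), I(d4,48), A(d4,46), B(d6,23), F(d4,14)
H→slot 3; E→slot 4; G→slot 1; D→slot 7; C→slot 2; I skipped; A skipped; B→slot 6; F skipped.
Profit = 54 + 49 + 68 + 63 + 23 + 53 = 310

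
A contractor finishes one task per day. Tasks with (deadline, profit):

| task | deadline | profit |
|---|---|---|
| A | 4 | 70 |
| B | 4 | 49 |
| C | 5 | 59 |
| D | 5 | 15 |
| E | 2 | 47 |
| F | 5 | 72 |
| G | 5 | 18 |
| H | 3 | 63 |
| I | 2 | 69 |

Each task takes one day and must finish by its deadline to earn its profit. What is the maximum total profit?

By profit: F(d5,72), A(d4,70), I(d2,69), H(d3,63), C(d5,59), B(d4,49), E(d2,47), G(d5,18), D(d5,15)
F→slot 5; A→slot 4; I→slot 2; H→slot 3; C→slot 1; B skipped; E skipped; G skipped; D skipped.
Profit = 59 + 69 + 63 + 70 + 72 = 333

333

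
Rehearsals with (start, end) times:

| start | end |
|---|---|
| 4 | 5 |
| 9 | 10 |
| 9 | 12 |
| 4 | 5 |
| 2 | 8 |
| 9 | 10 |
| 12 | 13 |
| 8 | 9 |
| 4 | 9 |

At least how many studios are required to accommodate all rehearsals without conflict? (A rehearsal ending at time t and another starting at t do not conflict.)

4

Count concurrent intervals with a sweep; the peak is the room count.
starts: [2, 4, 4, 4, 8, 9, 9, 9, 12]
ends:   [5, 5, 8, 9, 9, 10, 10, 12, 13]
s2→1 s4→2 s4→3 s4→4  — peak 4.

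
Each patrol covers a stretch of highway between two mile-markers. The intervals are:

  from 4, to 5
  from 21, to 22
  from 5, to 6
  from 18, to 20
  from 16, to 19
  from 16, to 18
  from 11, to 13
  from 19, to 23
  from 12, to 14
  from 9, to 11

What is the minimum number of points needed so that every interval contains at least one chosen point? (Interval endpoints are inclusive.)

5

Sort by right endpoint; whenever an interval is uncovered, place a point at its right end.
Sorted: [4,5] [5,6] [9,11] [11,13] [12,14] [16,18] [16,19] [18,20] [21,22] [19,23]
{[4,5],[5,6]} hit by 5; {[9,11],[11,13]} hit by 11; {[12,14]} hit by 14; {[16,18],[16,19],[18,20]} hit by 18; {[21,22],[19,23]} hit by 22.
Points: 5, 11, 14, 18, 22 (5 total).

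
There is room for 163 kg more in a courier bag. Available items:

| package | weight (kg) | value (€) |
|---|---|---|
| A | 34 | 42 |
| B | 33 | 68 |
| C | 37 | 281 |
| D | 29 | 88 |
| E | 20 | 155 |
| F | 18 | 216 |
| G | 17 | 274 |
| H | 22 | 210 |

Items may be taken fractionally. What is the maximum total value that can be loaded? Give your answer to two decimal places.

1265.21

Ratios (sorted): G 16.12, F 12.00, H 9.55, E 7.75, C 7.59, D 3.03, B 2.06, A 1.24
take G (17 @ 274); take F (18 @ 216); take H (22 @ 210); take E (20 @ 155); take C (37 @ 281); take D (29 @ 88); take 20/33 of B → 41.21. Capacity used 163/163.
Total value = 1265.21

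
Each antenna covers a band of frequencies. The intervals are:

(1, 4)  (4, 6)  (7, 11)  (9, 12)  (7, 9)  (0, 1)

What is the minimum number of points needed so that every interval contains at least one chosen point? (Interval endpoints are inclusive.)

Process intervals by earliest right end; each time one isn't hit yet, stab at its right endpoint.
By right end: [0,1]  [1,4]  [4,6]  [7,9]  [7,11]  [9,12]
[0,1] uncovered → point at 1; [4,6] uncovered → point at 6; [7,9] uncovered → point at 9.
Points: 1, 6, 9 (3 total).

3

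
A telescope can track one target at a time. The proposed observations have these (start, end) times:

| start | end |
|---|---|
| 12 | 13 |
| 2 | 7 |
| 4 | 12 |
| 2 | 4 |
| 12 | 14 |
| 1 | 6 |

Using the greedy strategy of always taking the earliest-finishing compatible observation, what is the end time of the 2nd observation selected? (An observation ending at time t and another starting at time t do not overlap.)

12

By end time: (2,4), (1,6), (2,7), (4,12), (12,13), (12,14).
Pick (2,4); next start ≥ 4 → (4,12); next start ≥ 12 → (12,13).
Selected: (2,4) (4,12) (12,13)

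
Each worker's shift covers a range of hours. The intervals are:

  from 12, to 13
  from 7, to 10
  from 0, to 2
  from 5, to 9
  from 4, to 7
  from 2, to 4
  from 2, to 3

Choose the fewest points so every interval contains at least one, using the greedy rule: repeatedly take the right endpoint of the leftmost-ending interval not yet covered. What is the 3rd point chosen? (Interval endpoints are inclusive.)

13

Sort by right endpoint; whenever an interval is uncovered, place a point at its right end.
By right end: [0,2]  [2,3]  [2,4]  [4,7]  [5,9]  [7,10]  [12,13]
[0,2] uncovered → point at 2; [4,7] uncovered → point at 7; [12,13] uncovered → point at 13.
Points: 2, 7, 13 (3 total).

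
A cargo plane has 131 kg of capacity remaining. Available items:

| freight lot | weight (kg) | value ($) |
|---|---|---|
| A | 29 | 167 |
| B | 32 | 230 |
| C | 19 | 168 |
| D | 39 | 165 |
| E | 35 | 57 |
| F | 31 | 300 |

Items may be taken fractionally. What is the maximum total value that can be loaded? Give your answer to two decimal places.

Sort by value per unit weight and fill in that order.
Order: F (300/31=9.68) > C (168/19=8.84) > B (230/32=7.19) > A (167/29=5.76) > D (165/39=4.23) > E (57/35=1.63)
Fill: take F (31 @ 300) → take C (19 @ 168) → take B (32 @ 230) → take A (29 @ 167) → take 20/39 of D → 84.62; 131/131 used.
Total value = 949.62

949.62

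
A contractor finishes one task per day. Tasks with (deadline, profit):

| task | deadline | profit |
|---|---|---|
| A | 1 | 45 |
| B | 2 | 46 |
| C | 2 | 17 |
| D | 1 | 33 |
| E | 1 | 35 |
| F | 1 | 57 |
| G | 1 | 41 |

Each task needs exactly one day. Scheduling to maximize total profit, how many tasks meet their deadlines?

Sort by profit descending; place each in the latest free slot ≤ its deadline.
By profit: F(d1,57), B(d2,46), A(d1,45), G(d1,41), E(d1,35), D(d1,33), C(d2,17)
F→slot 1; B→slot 2; A skipped; G skipped; E skipped; D skipped; C skipped.
2 of 7 scheduled.

2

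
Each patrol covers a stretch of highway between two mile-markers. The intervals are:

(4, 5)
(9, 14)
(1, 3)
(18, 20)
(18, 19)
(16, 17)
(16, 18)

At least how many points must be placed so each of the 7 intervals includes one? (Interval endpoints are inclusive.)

5

Process intervals by earliest right end; each time one isn't hit yet, stab at its right endpoint.
Sorted: [1,3] [4,5] [9,14] [16,17] [16,18] [18,19] [18,20]
{[1,3]} hit by 3; {[4,5]} hit by 5; {[9,14]} hit by 14; {[16,17],[16,18]} hit by 17; {[18,19],[18,20]} hit by 19.
Points: 3, 5, 14, 17, 19 (5 total).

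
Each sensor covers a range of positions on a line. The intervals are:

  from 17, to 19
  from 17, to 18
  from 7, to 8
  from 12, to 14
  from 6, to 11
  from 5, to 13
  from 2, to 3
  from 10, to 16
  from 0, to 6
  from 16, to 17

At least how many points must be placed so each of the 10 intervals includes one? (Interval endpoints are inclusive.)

4

Sorted: [2,3] [0,6] [7,8] [6,11] [5,13] [12,14] [10,16] [16,17] [17,18] [17,19]
{[2,3],[0,6]} hit by 3; {[7,8],[6,11],[5,13]} hit by 8; {[12,14],[10,16]} hit by 14; {[16,17],[17,18],[17,19]} hit by 17.
Points: 3, 8, 14, 17 (4 total).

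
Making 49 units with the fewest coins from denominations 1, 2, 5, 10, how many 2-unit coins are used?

Greedy: take as many of the largest coin as possible, then repeat with the remainder.
49 − 4×10→9 − 1×5→4 − 2×2→0
Count of 2: 2

2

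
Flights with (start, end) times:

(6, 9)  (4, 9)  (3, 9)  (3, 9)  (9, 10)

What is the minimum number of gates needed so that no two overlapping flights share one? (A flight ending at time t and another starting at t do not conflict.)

4

The answer is the maximum number of intervals overlapping at any instant.
Events (time:±→running): 3:+→1 3:+→2 4:+→3 6:+→4 … peak 4.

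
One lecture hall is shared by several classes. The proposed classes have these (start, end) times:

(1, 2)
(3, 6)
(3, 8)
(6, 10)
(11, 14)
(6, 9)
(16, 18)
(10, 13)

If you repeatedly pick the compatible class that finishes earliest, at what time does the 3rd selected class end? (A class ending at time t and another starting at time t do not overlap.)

9

Order by finish time; keep every interval that doesn't clash with the previous kept one.
Sorted by end: (1,2)  (3,6)  (3,8)  (6,9)  (6,10)  (10,13)  (11,14)  (16,18)
take (1,2); take (3,6); take (6,9); take (10,13); skip (11,14); take (16,18).
Selected: (1,2) (3,6) (6,9) (10,13) (16,18)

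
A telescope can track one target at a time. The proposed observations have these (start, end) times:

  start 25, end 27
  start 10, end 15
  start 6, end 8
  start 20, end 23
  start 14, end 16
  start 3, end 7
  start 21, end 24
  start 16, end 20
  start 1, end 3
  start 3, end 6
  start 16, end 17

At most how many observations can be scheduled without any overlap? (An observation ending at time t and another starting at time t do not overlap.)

7

Sort by end time and greedily take each interval whose start is ≥ the last chosen end.
Sorted by end: (1,3)  (3,6)  (3,7)  (6,8)  (10,15)  (14,16)  (16,17)  (16,20)  (20,23)  (21,24)  (25,27)
take (1,3); take (3,6); take (6,8); take (10,15); take (16,17); skip (16,20); take (20,23); take (25,27).
Selected 7 observations.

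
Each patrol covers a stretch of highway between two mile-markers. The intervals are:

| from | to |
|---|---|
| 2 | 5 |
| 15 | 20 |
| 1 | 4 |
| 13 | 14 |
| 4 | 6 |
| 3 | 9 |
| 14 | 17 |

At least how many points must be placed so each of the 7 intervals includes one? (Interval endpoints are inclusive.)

Sort by right endpoint; whenever an interval is uncovered, place a point at its right end.
By right end: [1,4]  [2,5]  [4,6]  [3,9]  [13,14]  [14,17]  [15,20]
[1,4] uncovered → point at 4; [13,14] uncovered → point at 14; [15,20] uncovered → point at 20.
Points: 4, 14, 20 (3 total).

3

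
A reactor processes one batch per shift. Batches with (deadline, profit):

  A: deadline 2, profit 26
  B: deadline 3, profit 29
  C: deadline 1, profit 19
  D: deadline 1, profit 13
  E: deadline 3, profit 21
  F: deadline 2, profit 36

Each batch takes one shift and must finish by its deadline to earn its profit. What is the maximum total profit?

Sort by profit descending; place each in the latest free slot ≤ its deadline.
Profit order: F=36 B=29 A=26 E=21 C=19 D=13
Assign: F→slot 2, B→slot 3, A→slot 1, E skipped, C skipped, D skipped.
Slots: [1:A] [2:F] [3:B]
Profit = 26 + 36 + 29 = 91

91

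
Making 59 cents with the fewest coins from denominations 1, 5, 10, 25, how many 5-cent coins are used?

59 − 2×25→9 − 1×5→4 − 4×1→0
Count of 5: 1

1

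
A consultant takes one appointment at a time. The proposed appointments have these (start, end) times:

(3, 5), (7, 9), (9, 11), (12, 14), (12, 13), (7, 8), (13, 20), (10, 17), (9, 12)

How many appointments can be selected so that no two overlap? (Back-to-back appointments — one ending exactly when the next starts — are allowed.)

5

Sorted by end: (3,5)  (7,8)  (7,9)  (9,11)  (9,12)  (12,13)  (12,14)  (10,17)  (13,20)
take (3,5); take (7,8); skip (7,9); take (9,11); take (12,13); skip (12,14); take (13,20).
Selected 5 appointments.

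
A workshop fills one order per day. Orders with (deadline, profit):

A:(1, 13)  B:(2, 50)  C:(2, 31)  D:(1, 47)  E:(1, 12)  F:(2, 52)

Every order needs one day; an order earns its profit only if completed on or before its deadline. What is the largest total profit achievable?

102

Take jobs in profit order; each goes to the latest open slot no later than its deadline.
Profit order: F=52 B=50 D=47 C=31 A=13 E=12
Assign: F→slot 2, B→slot 1, D skipped, C skipped, A skipped, E skipped.
Slots: [1:B] [2:F]
Profit = 50 + 52 = 102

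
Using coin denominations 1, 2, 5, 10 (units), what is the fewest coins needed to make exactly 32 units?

Greedy: take as many of the largest coin as possible, then repeat with the remainder.
32 − 3×10→2 − 1×2→0
Total coins = 3 + 1 = 4

4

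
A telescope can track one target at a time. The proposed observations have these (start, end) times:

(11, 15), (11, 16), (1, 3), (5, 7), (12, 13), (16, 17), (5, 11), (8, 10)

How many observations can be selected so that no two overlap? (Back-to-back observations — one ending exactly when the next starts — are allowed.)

Greedy by earliest finish: after sorting by end time, pick each interval compatible with the last pick.
Sorted by end: (1,3)  (5,7)  (8,10)  (5,11)  (12,13)  (11,15)  (11,16)  (16,17)
take (1,3); take (5,7); take (8,10); take (12,13); take (16,17).
Selected 5 observations.

5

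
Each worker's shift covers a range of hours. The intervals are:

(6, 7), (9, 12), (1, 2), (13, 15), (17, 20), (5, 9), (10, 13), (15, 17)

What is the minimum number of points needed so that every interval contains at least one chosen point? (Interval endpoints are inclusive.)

5

Sort by right endpoint; whenever an interval is uncovered, place a point at its right end.
Sorted: [1,2] [6,7] [5,9] [9,12] [10,13] [13,15] [15,17] [17,20]
{[1,2]} hit by 2; {[6,7],[5,9]} hit by 7; {[9,12],[10,13]} hit by 12; {[13,15],[15,17]} hit by 15; {[17,20]} hit by 20.
Points: 2, 7, 12, 15, 20 (5 total).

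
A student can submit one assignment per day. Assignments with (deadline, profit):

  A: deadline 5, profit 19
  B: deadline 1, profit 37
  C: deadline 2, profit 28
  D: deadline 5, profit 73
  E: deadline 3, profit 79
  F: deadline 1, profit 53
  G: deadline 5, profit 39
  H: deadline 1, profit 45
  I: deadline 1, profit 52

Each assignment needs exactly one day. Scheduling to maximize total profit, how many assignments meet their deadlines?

Sort by profit descending; place each in the latest free slot ≤ its deadline.
By profit: E(d3,79), D(d5,73), F(d1,53), I(d1,52), H(d1,45), G(d5,39), B(d1,37), C(d2,28), A(d5,19)
E→slot 3; D→slot 5; F→slot 1; I skipped; H skipped; G→slot 4; B skipped; C→slot 2; A skipped.
5 of 9 scheduled.

5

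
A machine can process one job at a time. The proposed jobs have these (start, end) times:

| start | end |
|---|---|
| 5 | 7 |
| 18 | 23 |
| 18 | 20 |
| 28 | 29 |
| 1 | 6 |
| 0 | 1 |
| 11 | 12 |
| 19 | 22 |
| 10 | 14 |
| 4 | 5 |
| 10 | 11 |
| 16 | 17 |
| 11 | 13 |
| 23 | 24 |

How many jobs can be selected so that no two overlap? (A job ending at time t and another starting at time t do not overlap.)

Order by finish time; keep every interval that doesn't clash with the previous kept one.
By end time: (0,1), (4,5), (1,6), (5,7), (10,11), (11,12), (11,13), (10,14), (16,17), (18,20), (19,22), (18,23), (23,24), (28,29).
Pick (0,1); next start ≥ 1 → (4,5); next start ≥ 5 → (5,7); next start ≥ 7 → (10,11); next start ≥ 11 → (11,12); next start ≥ 12 → (16,17); next start ≥ 17 → (18,20); next start ≥ 20 → (23,24); next start ≥ 24 → (28,29).
Selected 9 jobs.

9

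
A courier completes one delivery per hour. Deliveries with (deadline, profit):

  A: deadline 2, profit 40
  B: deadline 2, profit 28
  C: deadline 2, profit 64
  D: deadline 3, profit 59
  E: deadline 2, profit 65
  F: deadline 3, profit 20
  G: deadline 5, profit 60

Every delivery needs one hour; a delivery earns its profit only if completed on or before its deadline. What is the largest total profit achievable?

248

Sort by profit descending; place each in the latest free slot ≤ its deadline.
Profit order: E=65 C=64 G=60 D=59 A=40 B=28 F=20
Assign: E→slot 2, C→slot 1, G→slot 5, D→slot 3, A skipped, B skipped, F skipped.
Slots: [1:C] [2:E] [3:D] [5:G]
Profit = 64 + 65 + 59 + 60 = 248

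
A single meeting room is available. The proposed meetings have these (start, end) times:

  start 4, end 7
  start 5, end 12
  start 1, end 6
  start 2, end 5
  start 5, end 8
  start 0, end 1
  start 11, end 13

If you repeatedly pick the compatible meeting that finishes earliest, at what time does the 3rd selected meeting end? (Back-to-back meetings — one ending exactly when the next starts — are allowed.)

Sorted by end: (0,1)  (2,5)  (1,6)  (4,7)  (5,8)  (5,12)  (11,13)
take (0,1); take (2,5); skip (1,6); take (5,8); take (11,13).
Selected: (0,1) (2,5) (5,8) (11,13)

8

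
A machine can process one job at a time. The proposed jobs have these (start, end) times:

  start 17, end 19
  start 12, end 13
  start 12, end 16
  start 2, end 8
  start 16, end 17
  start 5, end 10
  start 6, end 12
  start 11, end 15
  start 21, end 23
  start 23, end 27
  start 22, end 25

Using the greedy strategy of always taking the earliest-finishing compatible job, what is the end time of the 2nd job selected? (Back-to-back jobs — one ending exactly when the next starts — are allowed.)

13

By end time: (2,8), (5,10), (6,12), (12,13), (11,15), (12,16), (16,17), (17,19), (21,23), (22,25), (23,27).
Pick (2,8); next start ≥ 8 → (12,13); next start ≥ 13 → (16,17); next start ≥ 17 → (17,19); next start ≥ 19 → (21,23); next start ≥ 23 → (23,27).
Selected: (2,8) (12,13) (16,17) (17,19) (21,23) (23,27)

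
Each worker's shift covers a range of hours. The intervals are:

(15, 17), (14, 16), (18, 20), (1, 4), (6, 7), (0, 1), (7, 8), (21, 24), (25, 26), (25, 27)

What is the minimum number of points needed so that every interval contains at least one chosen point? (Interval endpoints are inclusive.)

6

Sorted: [0,1] [1,4] [6,7] [7,8] [14,16] [15,17] [18,20] [21,24] [25,26] [25,27]
{[0,1],[1,4]} hit by 1; {[6,7],[7,8]} hit by 7; {[14,16],[15,17]} hit by 16; {[18,20]} hit by 20; {[21,24]} hit by 24; {[25,26],[25,27]} hit by 26.
Points: 1, 7, 16, 20, 24, 26 (6 total).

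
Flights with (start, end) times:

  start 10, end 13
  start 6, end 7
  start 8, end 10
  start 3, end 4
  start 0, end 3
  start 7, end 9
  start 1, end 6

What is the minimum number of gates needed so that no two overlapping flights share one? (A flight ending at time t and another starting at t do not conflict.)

2

The answer is the maximum number of intervals overlapping at any instant.
Events (time:±→running): 0:+→1 1:+→2 … peak 2.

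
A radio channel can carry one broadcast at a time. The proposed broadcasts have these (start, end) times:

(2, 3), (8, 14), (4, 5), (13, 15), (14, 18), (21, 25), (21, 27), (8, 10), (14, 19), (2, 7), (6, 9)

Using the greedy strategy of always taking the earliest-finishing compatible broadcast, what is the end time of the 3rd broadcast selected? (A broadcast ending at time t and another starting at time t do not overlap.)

9

Sorted by end: (2,3)  (4,5)  (2,7)  (6,9)  (8,10)  (8,14)  (13,15)  (14,18)  (14,19)  (21,25)  (21,27)
take (2,3); take (4,5); take (6,9); skip (8,10); take (13,15); take (21,25).
Selected: (2,3) (4,5) (6,9) (13,15) (21,25)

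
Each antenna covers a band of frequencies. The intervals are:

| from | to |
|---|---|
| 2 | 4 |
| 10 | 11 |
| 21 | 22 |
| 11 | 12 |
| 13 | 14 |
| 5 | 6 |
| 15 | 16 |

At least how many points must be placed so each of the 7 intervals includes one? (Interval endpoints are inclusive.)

6

Sorted: [2,4] [5,6] [10,11] [11,12] [13,14] [15,16] [21,22]
{[2,4]} hit by 4; {[5,6]} hit by 6; {[10,11],[11,12]} hit by 11; {[13,14]} hit by 14; {[15,16]} hit by 16; {[21,22]} hit by 22.
Points: 4, 6, 11, 14, 16, 22 (6 total).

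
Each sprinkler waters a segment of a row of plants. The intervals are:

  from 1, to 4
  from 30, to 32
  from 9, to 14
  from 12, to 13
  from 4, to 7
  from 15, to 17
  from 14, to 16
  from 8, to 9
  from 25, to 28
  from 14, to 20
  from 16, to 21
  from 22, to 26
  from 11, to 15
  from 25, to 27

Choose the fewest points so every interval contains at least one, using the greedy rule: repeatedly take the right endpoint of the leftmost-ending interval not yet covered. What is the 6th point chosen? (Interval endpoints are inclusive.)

Sort by right endpoint; whenever an interval is uncovered, place a point at its right end.
Sorted: [1,4] [4,7] [8,9] [12,13] [9,14] [11,15] [14,16] [15,17] [14,20] [16,21] [22,26] [25,27] [25,28] [30,32]
{[1,4],[4,7]} hit by 4; {[8,9]} hit by 9; {[12,13],[9,14],[11,15]} hit by 13; {[14,16],[15,17],[14,20],[16,21]} hit by 16; {[22,26],[25,27],[25,28]} hit by 26; {[30,32]} hit by 32.
Points: 4, 9, 13, 16, 26, 32 (6 total).

32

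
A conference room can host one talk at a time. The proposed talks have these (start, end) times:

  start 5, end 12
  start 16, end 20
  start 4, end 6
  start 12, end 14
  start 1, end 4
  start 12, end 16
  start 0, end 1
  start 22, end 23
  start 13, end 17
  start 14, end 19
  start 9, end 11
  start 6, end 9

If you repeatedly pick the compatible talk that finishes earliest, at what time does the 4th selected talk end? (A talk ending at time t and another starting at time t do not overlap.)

Sort by end time and greedily take each interval whose start is ≥ the last chosen end.
Sorted by end: (0,1)  (1,4)  (4,6)  (6,9)  (9,11)  (5,12)  (12,14)  (12,16)  (13,17)  (14,19)  (16,20)  (22,23)
take (0,1); take (1,4); take (4,6); take (6,9); take (9,11); skip (5,12); take (12,14); take (14,19); skip (16,20); take (22,23).
Selected: (0,1) (1,4) (4,6) (6,9) (9,11) (12,14) (14,19) (22,23)

9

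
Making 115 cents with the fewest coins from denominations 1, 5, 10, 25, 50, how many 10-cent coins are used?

115 = 2×50 + 1×10 + 1×5
Count of 10: 1

1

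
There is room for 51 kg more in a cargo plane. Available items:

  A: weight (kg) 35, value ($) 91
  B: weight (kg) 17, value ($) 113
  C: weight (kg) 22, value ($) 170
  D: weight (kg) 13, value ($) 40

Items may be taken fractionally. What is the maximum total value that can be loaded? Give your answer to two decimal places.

319.92

Ratios (sorted): C 7.73, B 6.65, D 3.08, A 2.60
take C (22 @ 170); take B (17 @ 113); take 12/13 of D → 36.92. Capacity used 51/51.
Total value = 319.92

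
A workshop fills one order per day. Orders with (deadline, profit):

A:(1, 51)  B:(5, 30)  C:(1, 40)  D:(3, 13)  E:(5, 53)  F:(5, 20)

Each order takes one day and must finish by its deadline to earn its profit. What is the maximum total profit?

167

Sort by profit descending; place each in the latest free slot ≤ its deadline.
Profit order: E=53 A=51 C=40 B=30 F=20 D=13
Assign: E→slot 5, A→slot 1, C skipped, B→slot 4, F→slot 3, D→slot 2.
Slots: [1:A] [2:D] [3:F] [4:B] [5:E]
Profit = 51 + 13 + 20 + 30 + 53 = 167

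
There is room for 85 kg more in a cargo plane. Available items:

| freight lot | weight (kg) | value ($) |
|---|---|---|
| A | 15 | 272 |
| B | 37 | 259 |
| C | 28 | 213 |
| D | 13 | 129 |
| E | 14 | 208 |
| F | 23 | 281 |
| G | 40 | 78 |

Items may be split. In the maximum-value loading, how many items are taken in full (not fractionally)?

4

Sort by value per unit weight and fill in that order.
Order: A (272/15=18.13) > E (208/14=14.86) > F (281/23=12.22) > D (129/13=9.92) > C (213/28=7.61) > B (259/37=7.00) > G (78/40=1.95)
Fill: take A (15 @ 272) → take E (14 @ 208) → take F (23 @ 281) → take D (13 @ 129) → take 20/28 of C → 152.14; 85/85 used.
4 item(s) taken whole; one partial (take 20/28 of C).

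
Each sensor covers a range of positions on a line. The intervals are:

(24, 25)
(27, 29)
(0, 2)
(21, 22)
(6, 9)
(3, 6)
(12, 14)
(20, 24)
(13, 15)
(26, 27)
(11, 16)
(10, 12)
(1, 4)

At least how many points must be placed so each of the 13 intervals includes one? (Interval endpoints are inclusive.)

Process intervals by earliest right end; each time one isn't hit yet, stab at its right endpoint.
By right end: [0,2]  [1,4]  [3,6]  [6,9]  [10,12]  [12,14]  [13,15]  [11,16]  [21,22]  [20,24]  [24,25]  [26,27]  [27,29]
[0,2] uncovered → point at 2; [3,6] uncovered → point at 6; [10,12] uncovered → point at 12; [13,15] uncovered → point at 15; [21,22] uncovered → point at 22; [24,25] uncovered → point at 25; [26,27] uncovered → point at 27.
Points: 2, 6, 12, 15, 22, 25, 27 (7 total).

7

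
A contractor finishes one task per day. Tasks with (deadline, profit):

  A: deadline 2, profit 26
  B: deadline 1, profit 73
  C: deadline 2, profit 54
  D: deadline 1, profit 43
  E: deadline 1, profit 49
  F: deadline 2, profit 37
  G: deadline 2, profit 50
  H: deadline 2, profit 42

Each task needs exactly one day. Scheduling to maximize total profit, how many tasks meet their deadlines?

2

By profit: B(d1,73), C(d2,54), G(d2,50), E(d1,49), D(d1,43), H(d2,42), F(d2,37), A(d2,26)
B→slot 1; C→slot 2; G skipped; E skipped; D skipped; H skipped; F skipped; A skipped.
2 of 8 scheduled.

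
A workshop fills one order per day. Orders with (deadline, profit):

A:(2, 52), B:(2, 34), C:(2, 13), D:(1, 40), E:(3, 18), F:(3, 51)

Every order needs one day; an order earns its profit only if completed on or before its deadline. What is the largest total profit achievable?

143

By profit: A(d2,52), F(d3,51), D(d1,40), B(d2,34), E(d3,18), C(d2,13)
A→slot 2; F→slot 3; D→slot 1; B skipped; E skipped; C skipped.
Profit = 40 + 52 + 51 = 143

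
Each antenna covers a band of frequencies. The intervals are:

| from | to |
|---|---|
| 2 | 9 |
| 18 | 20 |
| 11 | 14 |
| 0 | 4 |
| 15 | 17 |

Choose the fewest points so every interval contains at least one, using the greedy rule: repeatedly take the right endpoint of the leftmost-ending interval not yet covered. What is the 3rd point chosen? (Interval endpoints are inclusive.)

Process intervals by earliest right end; each time one isn't hit yet, stab at its right endpoint.
Sorted: [0,4] [2,9] [11,14] [15,17] [18,20]
{[0,4],[2,9]} hit by 4; {[11,14]} hit by 14; {[15,17]} hit by 17; {[18,20]} hit by 20.
Points: 4, 14, 17, 20 (4 total).

17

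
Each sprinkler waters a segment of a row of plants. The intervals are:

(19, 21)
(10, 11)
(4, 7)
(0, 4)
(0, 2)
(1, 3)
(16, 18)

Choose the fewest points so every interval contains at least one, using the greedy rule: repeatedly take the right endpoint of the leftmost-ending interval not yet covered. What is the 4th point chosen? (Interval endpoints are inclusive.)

18

Process intervals by earliest right end; each time one isn't hit yet, stab at its right endpoint.
Sorted: [0,2] [1,3] [0,4] [4,7] [10,11] [16,18] [19,21]
{[0,2],[1,3],[0,4]} hit by 2; {[4,7]} hit by 7; {[10,11]} hit by 11; {[16,18]} hit by 18; {[19,21]} hit by 21.
Points: 2, 7, 11, 18, 21 (5 total).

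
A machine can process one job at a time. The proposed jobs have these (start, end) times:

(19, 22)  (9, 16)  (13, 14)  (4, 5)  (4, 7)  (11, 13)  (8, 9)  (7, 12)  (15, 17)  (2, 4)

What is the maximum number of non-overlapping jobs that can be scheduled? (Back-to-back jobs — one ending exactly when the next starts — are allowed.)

7

Sort by end time and greedily take each interval whose start is ≥ the last chosen end.
By end time: (2,4), (4,5), (4,7), (8,9), (7,12), (11,13), (13,14), (9,16), (15,17), (19,22).
Pick (2,4); next start ≥ 4 → (4,5); next start ≥ 5 → (8,9); next start ≥ 9 → (11,13); next start ≥ 13 → (13,14); next start ≥ 14 → (15,17); next start ≥ 17 → (19,22).
Selected 7 jobs.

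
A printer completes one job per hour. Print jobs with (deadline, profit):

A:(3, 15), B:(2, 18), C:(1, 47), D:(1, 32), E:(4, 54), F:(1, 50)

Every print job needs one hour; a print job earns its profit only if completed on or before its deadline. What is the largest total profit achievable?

137

Sort by profit descending; place each in the latest free slot ≤ its deadline.
Profit order: E=54 F=50 C=47 D=32 B=18 A=15
Assign: E→slot 4, F→slot 1, C skipped, D skipped, B→slot 2, A→slot 3.
Slots: [1:F] [2:B] [3:A] [4:E]
Profit = 50 + 18 + 15 + 54 = 137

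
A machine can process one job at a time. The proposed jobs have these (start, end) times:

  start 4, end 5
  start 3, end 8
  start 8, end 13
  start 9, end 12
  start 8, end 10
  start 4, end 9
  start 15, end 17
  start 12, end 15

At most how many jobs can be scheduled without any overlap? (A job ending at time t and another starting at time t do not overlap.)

4

Greedy by earliest finish: after sorting by end time, pick each interval compatible with the last pick.
By end time: (4,5), (3,8), (4,9), (8,10), (9,12), (8,13), (12,15), (15,17).
Pick (4,5); next start ≥ 5 → (8,10); next start ≥ 10 → (12,15); next start ≥ 15 → (15,17).
Selected 4 jobs.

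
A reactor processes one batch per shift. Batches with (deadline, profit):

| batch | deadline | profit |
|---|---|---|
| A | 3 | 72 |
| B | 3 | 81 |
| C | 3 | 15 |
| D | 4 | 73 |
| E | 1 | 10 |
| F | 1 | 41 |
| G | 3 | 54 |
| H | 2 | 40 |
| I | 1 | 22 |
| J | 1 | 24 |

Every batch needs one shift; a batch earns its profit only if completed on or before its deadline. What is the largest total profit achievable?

280

Sort by profit descending; place each in the latest free slot ≤ its deadline.
Profit order: B=81 D=73 A=72 G=54 F=41 H=40 J=24 I=22 C=15 E=10
Assign: B→slot 3, D→slot 4, A→slot 2, G→slot 1, F skipped, H skipped, J skipped, I skipped, C skipped, E skipped.
Slots: [1:G] [2:A] [3:B] [4:D]
Profit = 54 + 72 + 81 + 73 = 280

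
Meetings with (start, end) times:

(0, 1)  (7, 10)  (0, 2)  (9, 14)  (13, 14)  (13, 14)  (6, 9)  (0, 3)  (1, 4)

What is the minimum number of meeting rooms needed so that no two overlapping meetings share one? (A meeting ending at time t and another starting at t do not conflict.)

3

Events (time:±→running): 0:+→1 0:+→2 0:+→3 … peak 3.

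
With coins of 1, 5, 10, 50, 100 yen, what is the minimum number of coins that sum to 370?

6

Greedy: take as many of the largest coin as possible, then repeat with the remainder.
370 − 3×100→70 − 1×50→20 − 2×10→0
Total coins = 3 + 1 + 2 = 6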